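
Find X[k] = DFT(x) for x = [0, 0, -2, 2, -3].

X[k] = Σ(n=0 to 4) x[n] · ω_5^(nk)
where ω_5 = e^(-2πi/5)

Computing each X[k]:
X[0] = -3
X[1] = -0.9271-0.5020i
X[2] = 2.4271-5.5676i
X[3] = 2.4271+5.5676i
X[4] = -0.9271+0.5020i

X = [-3, -0.9271-0.5020i, 2.4271-5.5676i, 2.4271+5.5676i, -0.9271+0.5020i]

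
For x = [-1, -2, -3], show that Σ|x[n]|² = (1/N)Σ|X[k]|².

Time domain:
Σ|x[n]|² = |-1|² + |-2|² + |-3|² = 14.0000

Frequency domain:
(1/3)Σ|X[k]|² = (1/3)(|-6|² + |1.5000-0.8660i|² + |1.5000+0.8660i|²) = (1/3)·42.0000 = 14.0000

Both sides agree, confirming Parseval's theorem.

Σ|x[n]|² = (1/N)Σ|X[k]|² = 14.0000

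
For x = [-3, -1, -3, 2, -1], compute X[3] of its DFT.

X[3] = Σ(n=0 to 4) x[n] · ω_5^(3n) where ω_5 = e^(-2πi/5)
= (-3)·ω_5^0 + (-1)·ω_5^3 + (-3)·ω_5^6 + (2)·ω_5^9 + (-1)·ω_5^12

X[3] = -1.6910+4.7553i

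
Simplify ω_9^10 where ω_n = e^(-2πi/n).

Since ω_9^9 = 1, powers reduce modulo 9.
10 mod 9 = 1
So ω_9^10 = ω_9^1 = e^(-2πi·1/9)

ω_9^10 = ω_9^1 = 0.7660-0.6428i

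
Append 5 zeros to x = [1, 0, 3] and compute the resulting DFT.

Original 3-point DFT: [4, -0.5000+2.5981i, -0.5000-2.5981i]
Zero-padded 8-point DFT provides frequency interpolation.

DFT_8([x, 0, ...]) = [4, 1-3i, -2, 1+3i, 4, 1-3i, -2, 1+3i]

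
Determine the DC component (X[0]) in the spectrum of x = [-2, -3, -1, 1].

X[0] = Σ(n=0 to 3) x[n] · ω_4^0 = Σ x[n]
= (-2) + (-3) + (-1) + (1)

X[0] = -5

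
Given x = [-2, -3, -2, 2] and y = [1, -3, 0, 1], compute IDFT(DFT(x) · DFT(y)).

(x ⊛ y)[n] = Σ(m=0 to 3) x[m] · y[(n-m) mod 4]

Computing each output sample:
(x ⊛ y)[0] = -11
(x ⊛ y)[1] = 1
(x ⊛ y)[2] = 9
(x ⊛ y)[3] = 6

x ⊛ y = [-11, 1, 9, 6]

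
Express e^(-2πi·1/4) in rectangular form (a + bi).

ω_4^1 = e^(-2πi·1/4)
= cos(-2π·1/4) + i·sin(-2π·1/4)
= cos(-2π/4) + i·sin(-2π/4)

ω_4^1 = cos(-2π/4) + i·sin(-2π/4) = -1i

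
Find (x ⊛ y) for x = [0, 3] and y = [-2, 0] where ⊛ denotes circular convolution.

(x ⊛ y)[n] = Σ(m=0 to 1) x[m] · y[(n-m) mod 2]

Computing each output sample:
(x ⊛ y)[0] = 0
(x ⊛ y)[1] = -6

x ⊛ y = [0, -6]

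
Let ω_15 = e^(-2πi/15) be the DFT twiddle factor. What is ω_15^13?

ω_15^13 = e^(-2πi·13/15)
= cos(-2π·13/15) + i·sin(-2π·13/15)
= cos(-26π/15) + i·sin(-26π/15)

ω_15^13 = cos(-26π/15) + i·sin(-26π/15) = 0.6691+0.7431i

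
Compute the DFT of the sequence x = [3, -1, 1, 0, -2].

X[k] = Σ(n=0 to 4) x[n] · ω_5^(nk)
where ω_5 = e^(-2πi/5)

Computing each X[k]:
X[0] = 1
X[1] = 1.2639-1.5388i
X[2] = 5.7361+0.3633i
X[3] = 5.7361-0.3633i
X[4] = 1.2639+1.5388i

X = [1, 1.2639-1.5388i, 5.7361+0.3633i, 5.7361-0.3633i, 1.2639+1.5388i]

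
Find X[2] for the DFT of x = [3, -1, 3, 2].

X[2] = Σ(n=0 to 3) x[n] · ω_4^(2n) where ω_4 = e^(-2πi/4)
= (3)·ω_4^0 + (-1)·ω_4^2 + (3)·ω_4^4 + (2)·ω_4^6

X[2] = 5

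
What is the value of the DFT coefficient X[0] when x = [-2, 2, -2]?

X[0] = Σ(n=0 to 2) x[n] · ω_3^0 = Σ x[n]
= (-2) + (2) + (-2)

X[0] = -2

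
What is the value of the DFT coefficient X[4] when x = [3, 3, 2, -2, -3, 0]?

X[4] = Σ(n=0 to 5) x[n] · ω_6^(4n) where ω_6 = e^(-2πi/6)
= (3)·ω_6^0 + (3)·ω_6^4 + (2)·ω_6^8 + (-2)·ω_6^12 + (-3)·ω_6^16 + (0)·ω_6^20

X[4] = -1.7321i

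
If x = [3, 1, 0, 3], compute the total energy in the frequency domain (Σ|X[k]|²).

Parseval: Σ|x[n]|² = (1/N)Σ|X[k]|², so Σ|X[k]|² = N·Σ|x[n]|² = 4·19.0000

Σ|X[k]|² = N·Σ|x[n]|² = 4·19.0000 = 76.0000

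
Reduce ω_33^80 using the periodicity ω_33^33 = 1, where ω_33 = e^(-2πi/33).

Since ω_33^33 = 1, powers reduce modulo 33.
80 mod 33 = 14
So ω_33^80 = ω_33^14 = e^(-2πi·14/33)

ω_33^80 = ω_33^14 = -0.8888-0.4582i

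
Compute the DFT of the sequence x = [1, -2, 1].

X[k] = Σ(n=0 to 2) x[n] · ω_3^(nk)
where ω_3 = e^(-2πi/3)

Computing each X[k]:
X[0] = 0
X[1] = 1.5000+2.5981i
X[2] = 1.5000-2.5981i

X = [0, 1.5000+2.5981i, 1.5000-2.5981i]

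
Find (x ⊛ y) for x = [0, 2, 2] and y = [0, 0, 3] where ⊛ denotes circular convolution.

(x ⊛ y)[n] = Σ(m=0 to 2) x[m] · y[(n-m) mod 3]

Computing each output sample:
(x ⊛ y)[0] = 6
(x ⊛ y)[1] = 6
(x ⊛ y)[2] = 0

x ⊛ y = [6, 6, 0]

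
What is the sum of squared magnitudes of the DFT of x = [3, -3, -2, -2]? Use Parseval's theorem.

Parseval: Σ|x[n]|² = (1/N)Σ|X[k]|², so Σ|X[k]|² = N·Σ|x[n]|² = 4·26.0000

Σ|X[k]|² = N·Σ|x[n]|² = 4·26.0000 = 104.0000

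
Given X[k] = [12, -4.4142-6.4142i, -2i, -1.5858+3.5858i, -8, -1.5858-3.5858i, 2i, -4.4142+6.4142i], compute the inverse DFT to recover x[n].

x[n] = (1/8) Σ(k=0 to 7) X[k] · e^(2πikn/8)

Computing each x[n]:
x[0] = -1
x[1] = 3
x[2] = 3
x[3] = 3
x[4] = 2
x[5] = 3
x[6] = -2
x[7] = 1

x = [-1, 3, 3, 3, 2, 3, -2, 1]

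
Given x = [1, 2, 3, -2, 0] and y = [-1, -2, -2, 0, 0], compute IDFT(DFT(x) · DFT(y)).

(x ⊛ y)[n] = Σ(m=0 to 4) x[m] · y[(n-m) mod 5]

Computing each output sample:
(x ⊛ y)[0] = 3
(x ⊛ y)[1] = -4
(x ⊛ y)[2] = -9
(x ⊛ y)[3] = -8
(x ⊛ y)[4] = -2

x ⊛ y = [3, -4, -9, -8, -2]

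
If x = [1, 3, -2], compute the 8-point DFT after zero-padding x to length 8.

Original 3-point DFT: [2, 0.5000-4.3301i, 0.5000+4.3301i]
Zero-padded 8-point DFT provides frequency interpolation.

DFT_8([x, 0, ...]) = [2, 3.1213-0.1213i, 3-3i, -1.1213-4.1213i, -4, -1.1213+4.1213i, 3+3i, 3.1213+0.1213i]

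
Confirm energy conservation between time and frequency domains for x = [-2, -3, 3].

Time domain:
Σ|x[n]|² = |-2|² + |-3|² + |3|² = 22.0000

Frequency domain:
(1/3)Σ|X[k]|² = (1/3)(|-2|² + |-2.0000+5.1962i|² + |-2.0000-5.1962i|²) = (1/3)·66.0000 = 22.0000

Both sides agree, confirming Parseval's theorem.

Σ|x[n]|² = (1/N)Σ|X[k]|² = 22.0000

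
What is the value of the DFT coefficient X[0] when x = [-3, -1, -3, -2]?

X[0] = Σ(n=0 to 3) x[n] · ω_4^0 = Σ x[n]
= (-3) + (-1) + (-3) + (-2)

X[0] = -9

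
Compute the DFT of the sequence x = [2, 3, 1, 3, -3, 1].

X[k] = Σ(n=0 to 5) x[n] · ω_6^(nk)
where ω_6 = e^(-2πi/6)

Computing each X[k]:
X[0] = 7
X[1] = 2.0000-5.1962i
X[2] = 4.0000+1.7321i
X[3] = -7
X[4] = 4.0000-1.7321i
X[5] = 2.0000+5.1962i

X = [7, 2.0000-5.1962i, 4.0000+1.7321i, -7, 4.0000-1.7321i, 2.0000+5.1962i]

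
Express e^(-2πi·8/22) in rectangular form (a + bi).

ω_22^8 = e^(-2πi·8/22)
= cos(-2π·8/22) + i·sin(-2π·8/22)
= cos(-16π/22) + i·sin(-16π/22)

ω_22^8 = cos(-16π/22) + i·sin(-16π/22) = -0.6549-0.7557i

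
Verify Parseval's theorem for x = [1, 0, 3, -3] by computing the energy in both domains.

Time domain:
Σ|x[n]|² = |1|² + |0|² + |3|² + |-3|² = 19.0000

Frequency domain:
(1/4)Σ|X[k]|² = (1/4)(|1|² + |-2-3i|² + |7|² + |-2+3i|²) = (1/4)·76.0000 = 19.0000

Both sides agree, confirming Parseval's theorem.

Σ|x[n]|² = (1/N)Σ|X[k]|² = 19.0000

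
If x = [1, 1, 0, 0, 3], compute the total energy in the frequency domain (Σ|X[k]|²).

Parseval: Σ|x[n]|² = (1/N)Σ|X[k]|², so Σ|X[k]|² = N·Σ|x[n]|² = 5·11.0000

Σ|X[k]|² = N·Σ|x[n]|² = 5·11.0000 = 55.0000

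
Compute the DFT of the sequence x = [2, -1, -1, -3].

X[k] = Σ(n=0 to 3) x[n] · ω_4^(nk)
where ω_4 = e^(-2πi/4)

Computing each X[k]:
X[0] = -3
X[1] = 3-2i
X[2] = 5
X[3] = 3+2i

X = [-3, 3-2i, 5, 3+2i]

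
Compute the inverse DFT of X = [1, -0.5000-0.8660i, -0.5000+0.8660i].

x[n] = (1/3) Σ(k=0 to 2) X[k] · e^(2πikn/3)

Computing each x[n]:
x[0] = 0
x[1] = 1
x[2] = 0

x = [0, 1, 0]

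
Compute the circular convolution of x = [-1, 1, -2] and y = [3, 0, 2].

(x ⊛ y)[n] = Σ(m=0 to 2) x[m] · y[(n-m) mod 3]

Computing each output sample:
(x ⊛ y)[0] = -1
(x ⊛ y)[1] = -1
(x ⊛ y)[2] = -8

x ⊛ y = [-1, -1, -8]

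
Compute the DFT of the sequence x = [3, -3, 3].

X[k] = Σ(n=0 to 2) x[n] · ω_3^(nk)
where ω_3 = e^(-2πi/3)

Computing each X[k]:
X[0] = 3
X[1] = 3.0000+5.1962i
X[2] = 3.0000-5.1962i

X = [3, 3.0000+5.1962i, 3.0000-5.1962i]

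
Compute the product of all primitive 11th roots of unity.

The primitive 11th roots of unity are ω_11^k for k coprime to 11: k ∈ {1, 2, 3, 4, 5, 6, 7, 8, 9, 10}
Their product equals the constant term of the cyclotomic polynomial Φ_11(x) up to sign.
For n ≥ 3, the product of all primitive nth roots of unity is 1. (For n=1 it is 1; for n=2 it is -1.)

1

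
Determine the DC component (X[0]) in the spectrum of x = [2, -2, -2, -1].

X[0] = Σ(n=0 to 3) x[n] · ω_4^0 = Σ x[n]
= (2) + (-2) + (-2) + (-1)

X[0] = -3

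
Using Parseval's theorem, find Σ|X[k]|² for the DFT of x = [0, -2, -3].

Parseval: Σ|x[n]|² = (1/N)Σ|X[k]|², so Σ|X[k]|² = N·Σ|x[n]|² = 3·13.0000

Σ|X[k]|² = N·Σ|x[n]|² = 3·13.0000 = 39.0000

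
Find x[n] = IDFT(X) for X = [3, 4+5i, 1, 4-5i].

x[n] = (1/4) Σ(k=0 to 3) X[k] · e^(2πikn/4)

Computing each x[n]:
x[0] = 3
x[1] = -2
x[2] = -1
x[3] = 3

x = [3, -2, -1, 3]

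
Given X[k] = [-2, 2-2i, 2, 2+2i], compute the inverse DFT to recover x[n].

x[n] = (1/4) Σ(k=0 to 3) X[k] · e^(2πikn/4)

Computing each x[n]:
x[0] = 1
x[1] = 0
x[2] = -1
x[3] = -2

x = [1, 0, -1, -2]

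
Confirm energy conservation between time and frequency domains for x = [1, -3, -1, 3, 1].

Time domain:
Σ|x[n]|² = |1|² + |-3|² + |-1|² + |3|² + |1|² = 21.0000

Frequency domain:
(1/5)Σ|X[k]|² = (1/5)(|1|² + |-1.2361+6.1554i|² + |3.2361-1.4531i|² + |3.2361+1.4531i|² + |-1.2361-6.1554i|²) = (1/5)·105.0000 = 21.0000

Both sides agree, confirming Parseval's theorem.

Σ|x[n]|² = (1/N)Σ|X[k]|² = 21.0000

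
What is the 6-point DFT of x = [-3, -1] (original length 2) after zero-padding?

Original 2-point DFT: [-4, -2]
Zero-padded 6-point DFT provides frequency interpolation.

DFT_6([x, 0, ...]) = [-4, -3.5000+0.8660i, -2.5000+0.8660i, -2, -2.5000-0.8660i, -3.5000-0.8660i]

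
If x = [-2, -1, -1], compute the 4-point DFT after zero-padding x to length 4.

Original 3-point DFT: [-4, -1, -1]
Zero-padded 4-point DFT provides frequency interpolation.

DFT_4([x, 0, ...]) = [-4, -1+1i, -2, -1-1i]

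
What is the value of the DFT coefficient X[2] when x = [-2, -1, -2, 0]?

X[2] = Σ(n=0 to 3) x[n] · ω_4^(2n) where ω_4 = e^(-2πi/4)
= (-2)·ω_4^0 + (-1)·ω_4^2 + (-2)·ω_4^4 + (0)·ω_4^6

X[2] = -3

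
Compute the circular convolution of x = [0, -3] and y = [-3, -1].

(x ⊛ y)[n] = Σ(m=0 to 1) x[m] · y[(n-m) mod 2]

Computing each output sample:
(x ⊛ y)[0] = 3
(x ⊛ y)[1] = 9

x ⊛ y = [3, 9]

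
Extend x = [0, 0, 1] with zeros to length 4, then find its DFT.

Original 3-point DFT: [1, -0.5000+0.8660i, -0.5000-0.8660i]
Zero-padded 4-point DFT provides frequency interpolation.

DFT_4([x, 0, ...]) = [1, -1, 1, -1]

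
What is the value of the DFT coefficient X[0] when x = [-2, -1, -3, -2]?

X[0] = Σ(n=0 to 3) x[n] · ω_4^0 = Σ x[n]
= (-2) + (-1) + (-3) + (-2)

X[0] = -8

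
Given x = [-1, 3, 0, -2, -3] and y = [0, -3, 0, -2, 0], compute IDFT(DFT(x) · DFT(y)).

(x ⊛ y)[n] = Σ(m=0 to 4) x[m] · y[(n-m) mod 5]

Computing each output sample:
(x ⊛ y)[0] = 9
(x ⊛ y)[1] = 7
(x ⊛ y)[2] = -3
(x ⊛ y)[3] = 2
(x ⊛ y)[4] = 0

x ⊛ y = [9, 7, -3, 2, 0]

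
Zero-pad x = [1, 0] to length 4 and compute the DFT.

Original 2-point DFT: [1, 1]
Zero-padded 4-point DFT provides frequency interpolation.

DFT_4([x, 0, ...]) = [1, 1, 1, 1]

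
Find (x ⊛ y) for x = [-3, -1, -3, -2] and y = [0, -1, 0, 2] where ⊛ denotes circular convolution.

(x ⊛ y)[n] = Σ(m=0 to 3) x[m] · y[(n-m) mod 4]

Computing each output sample:
(x ⊛ y)[0] = 0
(x ⊛ y)[1] = -3
(x ⊛ y)[2] = -3
(x ⊛ y)[3] = -3

x ⊛ y = [0, -3, -3, -3]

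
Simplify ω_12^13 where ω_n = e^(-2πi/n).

Since ω_12^12 = 1, powers reduce modulo 12.
13 mod 12 = 1
So ω_12^13 = ω_12^1 = e^(-2πi·1/12)

ω_12^13 = ω_12^1 = 0.8660-0.5000i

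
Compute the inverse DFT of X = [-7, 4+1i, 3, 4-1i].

x[n] = (1/4) Σ(k=0 to 3) X[k] · e^(2πikn/4)

Computing each x[n]:
x[0] = 1
x[1] = -3
x[2] = -3
x[3] = -2

x = [1, -3, -3, -2]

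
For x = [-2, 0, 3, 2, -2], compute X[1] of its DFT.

X[1] = Σ(n=0 to 4) x[n] · ω_5^(1n) where ω_5 = e^(-2πi/5)
= (-2)·ω_5^0 + (0)·ω_5^1 + (3)·ω_5^2 + (2)·ω_5^3 + (-2)·ω_5^4

X[1] = -6.6631-2.4899i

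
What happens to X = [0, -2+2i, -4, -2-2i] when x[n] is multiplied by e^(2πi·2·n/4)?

Modulation property: DFT(ω_4^(-2n)·x[n]) = X[(k-2) mod 4], so circularly shift X by 2 positions.

X[k-2] = [-4, -2-2i, 0, -2+2i]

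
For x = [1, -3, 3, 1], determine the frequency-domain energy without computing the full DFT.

Parseval: Σ|x[n]|² = (1/N)Σ|X[k]|², so Σ|X[k]|² = N·Σ|x[n]|² = 4·20.0000

Σ|X[k]|² = N·Σ|x[n]|² = 4·20.0000 = 80.0000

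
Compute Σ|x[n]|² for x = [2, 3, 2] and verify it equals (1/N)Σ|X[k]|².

Time domain:
Σ|x[n]|² = |2|² + |3|² + |2|² = 17.0000

Frequency domain:
(1/3)Σ|X[k]|² = (1/3)(|7|² + |-0.5000-0.8660i|² + |-0.5000+0.8660i|²) = (1/3)·51.0000 = 17.0000

Both sides agree, confirming Parseval's theorem.

Σ|x[n]|² = (1/N)Σ|X[k]|² = 17.0000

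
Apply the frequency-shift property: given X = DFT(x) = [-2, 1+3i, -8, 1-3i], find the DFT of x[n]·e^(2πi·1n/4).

Modulation property: DFT(ω_4^(-1n)·x[n]) = X[(k-1) mod 4], so circularly shift X by 1 positions.

X[k-1] = [1-3i, -2, 1+3i, -8]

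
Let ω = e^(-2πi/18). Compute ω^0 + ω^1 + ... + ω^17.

Sum of all nth roots of unity equals 0 for n > 1 (geometric series with r ≠ 1).

0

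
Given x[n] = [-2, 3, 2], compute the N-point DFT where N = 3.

X[k] = Σ(n=0 to 2) x[n] · ω_3^(nk)
where ω_3 = e^(-2πi/3)

Computing each X[k]:
X[0] = 3
X[1] = -4.5000-0.8660i
X[2] = -4.5000+0.8660i

X = [3, -4.5000-0.8660i, -4.5000+0.8660i]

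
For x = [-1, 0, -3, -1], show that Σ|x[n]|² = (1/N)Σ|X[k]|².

Time domain:
Σ|x[n]|² = |-1|² + |0|² + |-3|² + |-1|² = 11.0000

Frequency domain:
(1/4)Σ|X[k]|² = (1/4)(|-5|² + |2-1i|² + |-3|² + |2+1i|²) = (1/4)·44.0000 = 11.0000

Both sides agree, confirming Parseval's theorem.

Σ|x[n]|² = (1/N)Σ|X[k]|² = 11.0000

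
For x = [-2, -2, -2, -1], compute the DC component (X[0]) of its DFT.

X[0] = Σ(n=0 to 3) x[n] · ω_4^0 = Σ x[n]
= (-2) + (-2) + (-2) + (-1)

X[0] = -7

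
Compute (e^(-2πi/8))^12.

Since ω_8^8 = 1, powers reduce modulo 8.
12 mod 8 = 4
So ω_8^12 = ω_8^4 = e^(-2πi·4/8)

ω_8^12 = ω_8^4 = -1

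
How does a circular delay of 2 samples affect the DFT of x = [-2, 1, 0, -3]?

Time shift by 2: X_shifted[k] = ω_4^(2k) · X[k]
Shifted x = [0, -3, -2, 1]

DFT(x[n-2]) = [-4, 2+4i, 0, 2-4i]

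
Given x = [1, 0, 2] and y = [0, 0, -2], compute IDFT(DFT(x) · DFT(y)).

(x ⊛ y)[n] = Σ(m=0 to 2) x[m] · y[(n-m) mod 3]

Computing each output sample:
(x ⊛ y)[0] = 0
(x ⊛ y)[1] = -4
(x ⊛ y)[2] = -2

x ⊛ y = [0, -4, -2]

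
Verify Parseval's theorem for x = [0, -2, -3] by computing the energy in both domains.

Time domain:
Σ|x[n]|² = |0|² + |-2|² + |-3|² = 13.0000

Frequency domain:
(1/3)Σ|X[k]|² = (1/3)(|-5|² + |2.5000-0.8660i|² + |2.5000+0.8660i|²) = (1/3)·39.0000 = 13.0000

Both sides agree, confirming Parseval's theorem.

Σ|x[n]|² = (1/N)Σ|X[k]|² = 13.0000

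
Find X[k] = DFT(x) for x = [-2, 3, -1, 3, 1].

X[k] = Σ(n=0 to 4) x[n] · ω_5^(nk)
where ω_5 = e^(-2πi/5)

Computing each X[k]:
X[0] = 4
X[1] = -2.3820+0.4490i
X[2] = -4.6180-4.9798i
X[3] = -4.6180+4.9798i
X[4] = -2.3820-0.4490i

X = [4, -2.3820+0.4490i, -4.6180-4.9798i, -4.6180+4.9798i, -2.3820-0.4490i]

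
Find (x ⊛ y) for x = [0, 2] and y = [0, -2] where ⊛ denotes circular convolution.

(x ⊛ y)[n] = Σ(m=0 to 1) x[m] · y[(n-m) mod 2]

Computing each output sample:
(x ⊛ y)[0] = -4
(x ⊛ y)[1] = 0

x ⊛ y = [-4, 0]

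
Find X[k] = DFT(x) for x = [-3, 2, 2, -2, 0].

X[k] = Σ(n=0 to 4) x[n] · ω_5^(nk)
where ω_5 = e^(-2πi/5)

Computing each X[k]:
X[0] = -1
X[1] = -2.3820-4.2533i
X[2] = -4.6180+2.6287i
X[3] = -4.6180-2.6287i
X[4] = -2.3820+4.2533i

X = [-1, -2.3820-4.2533i, -4.6180+2.6287i, -4.6180-2.6287i, -2.3820+4.2533i]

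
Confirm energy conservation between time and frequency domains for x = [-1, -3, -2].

Time domain:
Σ|x[n]|² = |-1|² + |-3|² + |-2|² = 14.0000

Frequency domain:
(1/3)Σ|X[k]|² = (1/3)(|-6|² + |1.5000+0.8660i|² + |1.5000-0.8660i|²) = (1/3)·42.0000 = 14.0000

Both sides agree, confirming Parseval's theorem.

Σ|x[n]|² = (1/N)Σ|X[k]|² = 14.0000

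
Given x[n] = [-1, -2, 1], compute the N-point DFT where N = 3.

X[k] = Σ(n=0 to 2) x[n] · ω_3^(nk)
where ω_3 = e^(-2πi/3)

Computing each X[k]:
X[0] = -2
X[1] = -0.5000+2.5981i
X[2] = -0.5000-2.5981i

X = [-2, -0.5000+2.5981i, -0.5000-2.5981i]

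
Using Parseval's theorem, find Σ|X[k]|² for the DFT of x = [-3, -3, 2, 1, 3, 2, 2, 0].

Parseval: Σ|x[n]|² = (1/N)Σ|X[k]|², so Σ|X[k]|² = N·Σ|x[n]|² = 8·40.0000

Σ|X[k]|² = N·Σ|x[n]|² = 8·40.0000 = 320.0000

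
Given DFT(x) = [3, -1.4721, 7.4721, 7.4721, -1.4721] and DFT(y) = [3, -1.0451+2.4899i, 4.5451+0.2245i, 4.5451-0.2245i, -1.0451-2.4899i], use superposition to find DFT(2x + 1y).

By linearity: DFT(2x + 1y) = 2·DFT(x) + 1·DFT(y)
= 2·[3, -1.4721, 7.4721, 7.4721, -1.4721] + 1·[3, -1.0451+2.4899i, 4.5451+0.2245i, 4.5451-0.2245i, -1.0451-2.4899i]

Computing element-wise:
Z[0] = 2·(3) + 1·(3) = 9
Z[1] = 2·(-1.4721) + 1·(-1.0451+2.4899i) = -3.9893+2.4899i
Z[2] = 2·(7.4721) + 1·(4.5451+0.2245i) = 19.4893+0.2245i
Z[3] = 2·(7.4721) + 1·(4.5451-0.2245i) = 19.4893-0.2245i
Z[4] = 2·(-1.4721) + 1·(-1.0451-2.4899i) = -3.9893-2.4899i

DFT(2x + 1y) = 2·X + 1·Y = [9, -3.9893+2.4899i, 19.4893+0.2245i, 19.4893-0.2245i, -3.9893-2.4899i]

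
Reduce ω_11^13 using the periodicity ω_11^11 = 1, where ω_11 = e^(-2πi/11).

Since ω_11^11 = 1, powers reduce modulo 11.
13 mod 11 = 2
So ω_11^13 = ω_11^2 = e^(-2πi·2/11)

ω_11^13 = ω_11^2 = 0.4154-0.9096i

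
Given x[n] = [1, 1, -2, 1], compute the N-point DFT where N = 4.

X[k] = Σ(n=0 to 3) x[n] · ω_4^(nk)
where ω_4 = e^(-2πi/4)

Computing each X[k]:
X[0] = 1
X[1] = 3
X[2] = -3
X[3] = 3

X = [1, 3, -3, 3]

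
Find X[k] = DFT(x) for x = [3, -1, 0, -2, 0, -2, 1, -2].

X[k] = Σ(n=0 to 7) x[n] · ω_8^(nk)
where ω_8 = e^(-2πi/8)

Computing each X[k]:
X[0] = -3
X[1] = 3.7071+0.2929i
X[2] = 2-1i
X[3] = 2.2929-1.7071i
X[4] = 11
X[5] = 2.2929+1.7071i
X[6] = 2+1i
X[7] = 3.7071-0.2929i

X = [-3, 3.7071+0.2929i, 2-1i, 2.2929-1.7071i, 11, 2.2929+1.7071i, 2+1i, 3.7071-0.2929i]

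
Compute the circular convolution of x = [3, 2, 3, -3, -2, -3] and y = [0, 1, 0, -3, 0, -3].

(x ⊛ y)[n] = Σ(m=0 to 5) x[m] · y[(n-m) mod 6]

Computing each output sample:
(x ⊛ y)[0] = 0
(x ⊛ y)[1] = 0
(x ⊛ y)[2] = 20
(x ⊛ y)[3] = 0
(x ⊛ y)[4] = 0
(x ⊛ y)[5] = -20

x ⊛ y = [0, 0, 20, 0, 0, -20]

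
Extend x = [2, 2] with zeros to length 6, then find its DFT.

Original 2-point DFT: [4, 0]
Zero-padded 6-point DFT provides frequency interpolation.

DFT_6([x, 0, ...]) = [4, 3.0000-1.7321i, 1.0000-1.7321i, 0, 1.0000+1.7321i, 3.0000+1.7321i]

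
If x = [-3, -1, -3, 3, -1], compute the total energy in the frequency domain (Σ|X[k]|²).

Parseval: Σ|x[n]|² = (1/N)Σ|X[k]|², so Σ|X[k]|² = N·Σ|x[n]|² = 5·29.0000

Σ|X[k]|² = N·Σ|x[n]|² = 5·29.0000 = 145.0000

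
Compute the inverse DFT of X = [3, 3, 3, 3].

x[n] = (1/4) Σ(k=0 to 3) X[k] · e^(2πikn/4)

Computing each x[n]:
x[0] = 3
x[1] = 0
x[2] = 0
x[3] = 0

x = [3, 0, 0, 0]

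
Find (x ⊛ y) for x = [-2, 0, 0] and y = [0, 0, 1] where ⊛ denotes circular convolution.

(x ⊛ y)[n] = Σ(m=0 to 2) x[m] · y[(n-m) mod 3]

Computing each output sample:
(x ⊛ y)[0] = 0
(x ⊛ y)[1] = 0
(x ⊛ y)[2] = -2

x ⊛ y = [0, 0, -2]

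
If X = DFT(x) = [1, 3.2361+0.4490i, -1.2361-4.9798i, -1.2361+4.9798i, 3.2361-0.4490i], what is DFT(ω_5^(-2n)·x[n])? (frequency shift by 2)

Modulation property: DFT(ω_5^(-2n)·x[n]) = X[(k-2) mod 5], so circularly shift X by 2 positions.

X[k-2] = [-1.2361+4.9798i, 3.2361-0.4490i, 1, 3.2361+0.4490i, -1.2361-4.9798i]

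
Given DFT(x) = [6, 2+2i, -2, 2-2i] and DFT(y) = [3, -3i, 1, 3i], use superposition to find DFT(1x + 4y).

By linearity: DFT(1x + 4y) = 1·DFT(x) + 4·DFT(y)
= 1·[6, 2+2i, -2, 2-2i] + 4·[3, -3i, 1, 3i]

Computing element-wise:
Z[0] = 1·(6) + 4·(3) = 18
Z[1] = 1·(2+2i) + 4·(-3i) = 2-10i
Z[2] = 1·(-2) + 4·(1) = 2
Z[3] = 1·(2-2i) + 4·(3i) = 2+10i

DFT(1x + 4y) = 1·X + 4·Y = [18, 2-10i, 2, 2+10i]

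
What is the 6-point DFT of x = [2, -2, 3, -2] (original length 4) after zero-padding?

Original 4-point DFT: [1, -1, 9, -1]
Zero-padded 6-point DFT provides frequency interpolation.

DFT_6([x, 0, ...]) = [1, 1.5000-0.8660i, -0.5000+4.3301i, 9, -0.5000-4.3301i, 1.5000+0.8660i]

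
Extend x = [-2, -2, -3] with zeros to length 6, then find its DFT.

Original 3-point DFT: [-7, 0.5000-0.8660i, 0.5000+0.8660i]
Zero-padded 6-point DFT provides frequency interpolation.

DFT_6([x, 0, ...]) = [-7, -1.5000+4.3301i, 0.5000-0.8660i, -3, 0.5000+0.8660i, -1.5000-4.3301i]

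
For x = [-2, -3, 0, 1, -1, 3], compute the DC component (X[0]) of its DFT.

X[0] = Σ(n=0 to 5) x[n] · ω_6^0 = Σ x[n]
= (-2) + (-3) + (0) + (1) + (-1) + (3)

X[0] = -2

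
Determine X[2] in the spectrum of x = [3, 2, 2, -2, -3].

X[2] = Σ(n=0 to 4) x[n] · ω_5^(2n) where ω_5 = e^(-2πi/5)
= (3)·ω_5^0 + (2)·ω_5^2 + (2)·ω_5^4 + (-2)·ω_5^6 + (-3)·ω_5^8

X[2] = 3.8090+0.8653i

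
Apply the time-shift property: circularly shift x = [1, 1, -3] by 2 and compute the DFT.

Time shift by 2: X_shifted[k] = ω_3^(2k) · X[k]
Shifted x = [1, -3, 1]

DFT(x[n-2]) = [-1, 2.0000+3.4641i, 2.0000-3.4641i]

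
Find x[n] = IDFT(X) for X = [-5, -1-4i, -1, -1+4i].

x[n] = (1/4) Σ(k=0 to 3) X[k] · e^(2πikn/4)

Computing each x[n]:
x[0] = -2
x[1] = 1
x[2] = -1
x[3] = -3

x = [-2, 1, -1, -3]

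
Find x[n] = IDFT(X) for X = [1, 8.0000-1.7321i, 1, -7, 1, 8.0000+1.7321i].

x[n] = (1/6) Σ(k=0 to 5) X[k] · e^(2πikn/6)

Computing each x[n]:
x[0] = 2
x[1] = 3
x[2] = -2
x[3] = -1
x[4] = -3
x[5] = 2

x = [2, 3, -2, -1, -3, 2]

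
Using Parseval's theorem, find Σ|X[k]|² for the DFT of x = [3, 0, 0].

Parseval: Σ|x[n]|² = (1/N)Σ|X[k]|², so Σ|X[k]|² = N·Σ|x[n]|² = 3·9.0000

Σ|X[k]|² = N·Σ|x[n]|² = 3·9.0000 = 27.0000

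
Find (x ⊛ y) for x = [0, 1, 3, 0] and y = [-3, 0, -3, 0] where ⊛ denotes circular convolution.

(x ⊛ y)[n] = Σ(m=0 to 3) x[m] · y[(n-m) mod 4]

Computing each output sample:
(x ⊛ y)[0] = -9
(x ⊛ y)[1] = -3
(x ⊛ y)[2] = -9
(x ⊛ y)[3] = -3

x ⊛ y = [-9, -3, -9, -3]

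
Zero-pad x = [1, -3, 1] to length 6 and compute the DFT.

Original 3-point DFT: [-1, 2.0000+3.4641i, 2.0000-3.4641i]
Zero-padded 6-point DFT provides frequency interpolation.

DFT_6([x, 0, ...]) = [-1, -1.0000+1.7321i, 2.0000+3.4641i, 5, 2.0000-3.4641i, -1.0000-1.7321i]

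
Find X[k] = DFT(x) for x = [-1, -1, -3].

X[k] = Σ(n=0 to 2) x[n] · ω_3^(nk)
where ω_3 = e^(-2πi/3)

Computing each X[k]:
X[0] = -5
X[1] = 1.0000-1.7321i
X[2] = 1.0000+1.7321i

X = [-5, 1.0000-1.7321i, 1.0000+1.7321i]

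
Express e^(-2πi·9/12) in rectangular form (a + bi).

ω_12^9 = e^(-2πi·9/12)
= cos(-2π·9/12) + i·sin(-2π·9/12)
= cos(-18π/12) + i·sin(-18π/12)

ω_12^9 = cos(-18π/12) + i·sin(-18π/12) = 1i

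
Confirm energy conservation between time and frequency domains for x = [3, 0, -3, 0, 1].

Time domain:
Σ|x[n]|² = |3|² + |0|² + |-3|² + |0|² + |1|² = 19.0000

Frequency domain:
(1/5)Σ|X[k]|² = (1/5)(|1|² + |5.7361+2.7144i|² + |1.2639-2.2654i|² + |1.2639+2.2654i|² + |5.7361-2.7144i|²) = (1/5)·95.0000 = 19.0000

Both sides agree, confirming Parseval's theorem.

Σ|x[n]|² = (1/N)Σ|X[k]|² = 19.0000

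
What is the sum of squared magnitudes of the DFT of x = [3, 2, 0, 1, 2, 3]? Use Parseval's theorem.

Parseval: Σ|x[n]|² = (1/N)Σ|X[k]|², so Σ|X[k]|² = N·Σ|x[n]|² = 6·27.0000

Σ|X[k]|² = N·Σ|x[n]|² = 6·27.0000 = 162.0000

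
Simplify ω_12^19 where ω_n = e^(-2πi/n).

Since ω_12^12 = 1, powers reduce modulo 12.
19 mod 12 = 7
So ω_12^19 = ω_12^7 = e^(-2πi·7/12)

ω_12^19 = ω_12^7 = -0.8660+0.5000i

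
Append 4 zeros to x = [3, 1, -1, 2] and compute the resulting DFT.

Original 4-point DFT: [5, 4+1i, -1, 4-1i]
Zero-padded 8-point DFT provides frequency interpolation.

DFT_8([x, 0, ...]) = [5, 2.2929-1.1213i, 4+1i, 3.7071-3.1213i, -1, 3.7071+3.1213i, 4-1i, 2.2929+1.1213i]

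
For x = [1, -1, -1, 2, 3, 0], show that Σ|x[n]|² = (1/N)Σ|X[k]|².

Time domain:
Σ|x[n]|² = |1|² + |-1|² + |-1|² + |2|² + |3|² + |0|² = 16.0000

Frequency domain:
(1/6)Σ|X[k]|² = (1/6)(|4|² + |-2.5000+4.3301i|² + |2.5000-2.5981i|² + |2|² + |2.5000+2.5981i|² + |-2.5000-4.3301i|²) = (1/6)·96.0000 = 16.0000

Both sides agree, confirming Parseval's theorem.

Σ|x[n]|² = (1/N)Σ|X[k]|² = 16.0000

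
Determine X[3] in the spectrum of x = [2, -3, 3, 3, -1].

X[3] = Σ(n=0 to 4) x[n] · ω_5^(3n) where ω_5 = e^(-2πi/5)
= (2)·ω_5^0 + (-3)·ω_5^3 + (3)·ω_5^6 + (3)·ω_5^9 + (-1)·ω_5^12

X[3] = 7.0902-1.1756i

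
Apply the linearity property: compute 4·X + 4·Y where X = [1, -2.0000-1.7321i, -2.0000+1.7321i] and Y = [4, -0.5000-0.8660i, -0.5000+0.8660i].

By linearity: DFT(4x + 4y) = 4·DFT(x) + 4·DFT(y)
= 4·[1, -2.0000-1.7321i, -2.0000+1.7321i] + 4·[4, -0.5000-0.8660i, -0.5000+0.8660i]

Computing element-wise:
Z[0] = 4·(1) + 4·(4) = 20
Z[1] = 4·(-2.0000-1.7321i) + 4·(-0.5000-0.8660i) = -10.0000-10.3924i
Z[2] = 4·(-2.0000+1.7321i) + 4·(-0.5000+0.8660i) = -10.0000+10.3924i

DFT(4x + 4y) = 4·X + 4·Y = [20, -10.0000-10.3924i, -10.0000+10.3924i]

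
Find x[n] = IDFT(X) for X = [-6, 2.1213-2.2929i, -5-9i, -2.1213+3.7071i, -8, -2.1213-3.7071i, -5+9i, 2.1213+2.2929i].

x[n] = (1/8) Σ(k=0 to 7) X[k] · e^(2πikn/8)

Computing each x[n]:
x[0] = -3
x[1] = 3
x[2] = 1
x[3] = -3
x[4] = -3
x[5] = 2
x[6] = -2
x[7] = -1

x = [-3, 3, 1, -3, -3, 2, -2, -1]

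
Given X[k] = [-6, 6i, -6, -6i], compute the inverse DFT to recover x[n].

x[n] = (1/4) Σ(k=0 to 3) X[k] · e^(2πikn/4)

Computing each x[n]:
x[0] = -3
x[1] = -3
x[2] = -3
x[3] = 3

x = [-3, -3, -3, 3]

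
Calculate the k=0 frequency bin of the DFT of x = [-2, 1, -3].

X[0] = Σ(n=0 to 2) x[n] · ω_3^0 = Σ x[n]
= (-2) + (1) + (-3)

X[0] = -4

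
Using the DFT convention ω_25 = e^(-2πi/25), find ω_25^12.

ω_25^12 = e^(-2πi·12/25)
= cos(-2π·12/25) + i·sin(-2π·12/25)
= cos(-24π/25) + i·sin(-24π/25)

ω_25^12 = cos(-24π/25) + i·sin(-24π/25) = -0.9921-0.1253i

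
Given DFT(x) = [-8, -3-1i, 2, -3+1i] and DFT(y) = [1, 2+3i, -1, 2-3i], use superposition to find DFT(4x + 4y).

By linearity: DFT(4x + 4y) = 4·DFT(x) + 4·DFT(y)
= 4·[-8, -3-1i, 2, -3+1i] + 4·[1, 2+3i, -1, 2-3i]

Computing element-wise:
Z[0] = 4·(-8) + 4·(1) = -28
Z[1] = 4·(-3-1i) + 4·(2+3i) = -4+8i
Z[2] = 4·(2) + 4·(-1) = 4
Z[3] = 4·(-3+1i) + 4·(2-3i) = -4-8i

DFT(4x + 4y) = 4·X + 4·Y = [-28, -4+8i, 4, -4-8i]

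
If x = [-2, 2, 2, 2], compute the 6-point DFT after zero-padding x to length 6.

Original 4-point DFT: [4, -4, -4, -4]
Zero-padded 6-point DFT provides frequency interpolation.

DFT_6([x, 0, ...]) = [4, -4.0000-3.4641i, -2, -4, -2, -4.0000+3.4641i]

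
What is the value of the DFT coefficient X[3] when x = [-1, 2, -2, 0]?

X[3] = Σ(n=0 to 3) x[n] · ω_4^(3n) where ω_4 = e^(-2πi/4)
= (-1)·ω_4^0 + (2)·ω_4^3 + (-2)·ω_4^6 + (0)·ω_4^9

X[3] = 1+2i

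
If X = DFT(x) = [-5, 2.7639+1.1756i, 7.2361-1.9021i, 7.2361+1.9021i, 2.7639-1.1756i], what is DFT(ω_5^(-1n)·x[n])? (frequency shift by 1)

Modulation property: DFT(ω_5^(-1n)·x[n]) = X[(k-1) mod 5], so circularly shift X by 1 positions.

X[k-1] = [2.7639-1.1756i, -5, 2.7639+1.1756i, 7.2361-1.9021i, 7.2361+1.9021i]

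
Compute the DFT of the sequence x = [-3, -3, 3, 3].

X[k] = Σ(n=0 to 3) x[n] · ω_4^(nk)
where ω_4 = e^(-2πi/4)

Computing each X[k]:
X[0] = 0
X[1] = -6+6i
X[2] = 0
X[3] = -6-6i

X = [0, -6+6i, 0, -6-6i]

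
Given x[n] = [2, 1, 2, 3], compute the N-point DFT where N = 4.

X[k] = Σ(n=0 to 3) x[n] · ω_4^(nk)
where ω_4 = e^(-2πi/4)

Computing each X[k]:
X[0] = 8
X[1] = 2i
X[2] = 0
X[3] = -2i

X = [8, 2i, 0, -2i]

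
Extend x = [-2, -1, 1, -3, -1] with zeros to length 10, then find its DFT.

Original 5-point DFT: [-6, -1.0000-2.3511i, -1.0000+3.8042i, -1.0000-3.8042i, -1.0000+2.3511i]
Zero-padded 10-point DFT provides frequency interpolation.

DFT_10([x, 0, ...]) = [-6, -0.7639+3.0777i, -1.0000-2.3511i, -5.2361+0.7265i, -1.0000+3.8042i, 2, -1.0000-3.8042i, -5.2361-0.7265i, -1.0000+2.3511i, -0.7639-3.0777i]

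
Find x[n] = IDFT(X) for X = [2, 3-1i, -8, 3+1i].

x[n] = (1/4) Σ(k=0 to 3) X[k] · e^(2πikn/4)

Computing each x[n]:
x[0] = 0
x[1] = 3
x[2] = -3
x[3] = 2

x = [0, 3, -3, 2]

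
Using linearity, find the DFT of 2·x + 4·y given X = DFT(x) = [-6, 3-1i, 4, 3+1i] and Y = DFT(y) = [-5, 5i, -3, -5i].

By linearity: DFT(2x + 4y) = 2·DFT(x) + 4·DFT(y)
= 2·[-6, 3-1i, 4, 3+1i] + 4·[-5, 5i, -3, -5i]

Computing element-wise:
Z[0] = 2·(-6) + 4·(-5) = -32
Z[1] = 2·(3-1i) + 4·(5i) = 6+18i
Z[2] = 2·(4) + 4·(-3) = -4
Z[3] = 2·(3+1i) + 4·(-5i) = 6-18i

DFT(2x + 4y) = 2·X + 4·Y = [-32, 6+18i, -4, 6-18i]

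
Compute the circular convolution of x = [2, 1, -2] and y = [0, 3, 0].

(x ⊛ y)[n] = Σ(m=0 to 2) x[m] · y[(n-m) mod 3]

Computing each output sample:
(x ⊛ y)[0] = -6
(x ⊛ y)[1] = 6
(x ⊛ y)[2] = 3

x ⊛ y = [-6, 6, 3]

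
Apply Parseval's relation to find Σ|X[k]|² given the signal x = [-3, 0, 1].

Parseval: Σ|x[n]|² = (1/N)Σ|X[k]|², so Σ|X[k]|² = N·Σ|x[n]|² = 3·10.0000

Σ|X[k]|² = N·Σ|x[n]|² = 3·10.0000 = 30.0000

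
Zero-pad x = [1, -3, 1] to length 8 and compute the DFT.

Original 3-point DFT: [-1, 2.0000+3.4641i, 2.0000-3.4641i]
Zero-padded 8-point DFT provides frequency interpolation.

DFT_8([x, 0, ...]) = [-1, -1.1213+1.1213i, 3i, 3.1213+3.1213i, 5, 3.1213-3.1213i, -3i, -1.1213-1.1213i]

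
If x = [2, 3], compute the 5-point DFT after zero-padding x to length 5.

Original 2-point DFT: [5, -1]
Zero-padded 5-point DFT provides frequency interpolation.

DFT_5([x, 0, ...]) = [5, 2.9271-2.8532i, -0.4271-1.7634i, -0.4271+1.7634i, 2.9271+2.8532i]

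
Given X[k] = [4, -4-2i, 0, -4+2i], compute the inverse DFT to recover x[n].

x[n] = (1/4) Σ(k=0 to 3) X[k] · e^(2πikn/4)

Computing each x[n]:
x[0] = -1
x[1] = 2
x[2] = 3
x[3] = 0

x = [-1, 2, 3, 0]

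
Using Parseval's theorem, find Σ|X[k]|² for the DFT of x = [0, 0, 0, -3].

Parseval: Σ|x[n]|² = (1/N)Σ|X[k]|², so Σ|X[k]|² = N·Σ|x[n]|² = 4·9.0000

Σ|X[k]|² = N·Σ|x[n]|² = 4·9.0000 = 36.0000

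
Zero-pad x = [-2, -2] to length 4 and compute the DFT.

Original 2-point DFT: [-4, 0]
Zero-padded 4-point DFT provides frequency interpolation.

DFT_4([x, 0, ...]) = [-4, -2+2i, 0, -2-2i]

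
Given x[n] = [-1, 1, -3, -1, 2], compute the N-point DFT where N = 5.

X[k] = Σ(n=0 to 4) x[n] · ω_5^(nk)
where ω_5 = e^(-2πi/5)

Computing each X[k]:
X[0] = -2
X[1] = 3.1631+2.1266i
X[2] = -4.6631-1.3143i
X[3] = -4.6631+1.3143i
X[4] = 3.1631-2.1266i

X = [-2, 3.1631+2.1266i, -4.6631-1.3143i, -4.6631+1.3143i, 3.1631-2.1266i]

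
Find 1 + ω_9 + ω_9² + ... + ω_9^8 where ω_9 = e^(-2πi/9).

Sum of all nth roots of unity equals 0 for n > 1 (geometric series with r ≠ 1).

0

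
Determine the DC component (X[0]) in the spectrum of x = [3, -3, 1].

X[0] = Σ(n=0 to 2) x[n] · ω_3^0 = Σ x[n]
= (3) + (-3) + (1)

X[0] = 1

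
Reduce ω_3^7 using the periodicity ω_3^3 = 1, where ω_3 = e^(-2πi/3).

Since ω_3^3 = 1, powers reduce modulo 3.
7 mod 3 = 1
So ω_3^7 = ω_3^1 = e^(-2πi·1/3)

ω_3^7 = ω_3^1 = -0.5000-0.8660i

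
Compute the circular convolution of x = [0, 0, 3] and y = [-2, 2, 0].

(x ⊛ y)[n] = Σ(m=0 to 2) x[m] · y[(n-m) mod 3]

Computing each output sample:
(x ⊛ y)[0] = 6
(x ⊛ y)[1] = 0
(x ⊛ y)[2] = -6

x ⊛ y = [6, 0, -6]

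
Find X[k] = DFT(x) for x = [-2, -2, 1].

X[k] = Σ(n=0 to 2) x[n] · ω_3^(nk)
where ω_3 = e^(-2πi/3)

Computing each X[k]:
X[0] = -3
X[1] = -1.5000+2.5981i
X[2] = -1.5000-2.5981i

X = [-3, -1.5000+2.5981i, -1.5000-2.5981i]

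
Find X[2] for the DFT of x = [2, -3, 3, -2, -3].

X[2] = Σ(n=0 to 4) x[n] · ω_5^(2n) where ω_5 = e^(-2πi/5)
= (2)·ω_5^0 + (-3)·ω_5^2 + (3)·ω_5^4 + (-2)·ω_5^6 + (-3)·ω_5^8

X[2] = 7.1631+4.7553i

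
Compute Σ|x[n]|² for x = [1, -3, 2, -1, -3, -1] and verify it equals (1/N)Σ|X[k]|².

Time domain:
Σ|x[n]|² = |1|² + |-3|² + |2|² + |-1|² + |-3|² + |-1|² = 25.0000

Frequency domain:
(1/6)Σ|X[k]|² = (1/6)(|-5|² + |0.5000-2.5981i|² + |2.5000+6.0622i|² + |5|² + |2.5000-6.0622i|² + |0.5000+2.5981i|²) = (1/6)·150.0000 = 25.0000

Both sides agree, confirming Parseval's theorem.

Σ|x[n]|² = (1/N)Σ|X[k]|² = 25.0000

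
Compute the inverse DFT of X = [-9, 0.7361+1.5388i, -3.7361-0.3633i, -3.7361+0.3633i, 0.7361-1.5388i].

x[n] = (1/5) Σ(k=0 to 4) X[k] · e^(2πikn/5)

Computing each x[n]:
x[0] = -3
x[1] = -1
x[2] = -3
x[3] = -2
x[4] = 0

x = [-3, -1, -3, -2, 0]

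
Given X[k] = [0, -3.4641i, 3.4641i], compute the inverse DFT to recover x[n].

x[n] = (1/3) Σ(k=0 to 2) X[k] · e^(2πikn/3)

Computing each x[n]:
x[0] = 0
x[1] = 2
x[2] = -2

x = [0, 2, -2]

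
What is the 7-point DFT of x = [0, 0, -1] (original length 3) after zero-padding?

Original 3-point DFT: [-1, 0.5000-0.8660i, 0.5000+0.8660i]
Zero-padded 7-point DFT provides frequency interpolation.

DFT_7([x, 0, ...]) = [-1, 0.2225+0.9749i, 0.9010-0.4339i, -0.6235-0.7818i, -0.6235+0.7818i, 0.9010+0.4339i, 0.2225-0.9749i]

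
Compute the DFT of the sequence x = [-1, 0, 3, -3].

X[k] = Σ(n=0 to 3) x[n] · ω_4^(nk)
where ω_4 = e^(-2πi/4)

Computing each X[k]:
X[0] = -1
X[1] = -4-3i
X[2] = 5
X[3] = -4+3i

X = [-1, -4-3i, 5, -4+3i]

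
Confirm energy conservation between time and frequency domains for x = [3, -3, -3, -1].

Time domain:
Σ|x[n]|² = |3|² + |-3|² + |-3|² + |-1|² = 28.0000

Frequency domain:
(1/4)Σ|X[k]|² = (1/4)(|-4|² + |6+2i|² + |4|² + |6-2i|²) = (1/4)·112.0000 = 28.0000

Both sides agree, confirming Parseval's theorem.

Σ|x[n]|² = (1/N)Σ|X[k]|² = 28.0000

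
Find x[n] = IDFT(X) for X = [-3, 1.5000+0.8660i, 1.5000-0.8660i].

x[n] = (1/3) Σ(k=0 to 2) X[k] · e^(2πikn/3)

Computing each x[n]:
x[0] = 0
x[1] = -2
x[2] = -1

x = [0, -2, -1]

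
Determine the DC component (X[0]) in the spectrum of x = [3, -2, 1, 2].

X[0] = Σ(n=0 to 3) x[n] · ω_4^0 = Σ x[n]
= (3) + (-2) + (1) + (2)

X[0] = 4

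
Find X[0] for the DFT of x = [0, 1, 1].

X[0] = Σ(n=0 to 2) x[n] · ω_3^0 = Σ x[n]
= (0) + (1) + (1)

X[0] = 2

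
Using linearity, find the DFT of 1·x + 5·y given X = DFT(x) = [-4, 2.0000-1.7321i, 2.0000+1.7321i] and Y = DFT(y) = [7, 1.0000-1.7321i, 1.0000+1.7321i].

By linearity: DFT(1x + 5y) = 1·DFT(x) + 5·DFT(y)
= 1·[-4, 2.0000-1.7321i, 2.0000+1.7321i] + 5·[7, 1.0000-1.7321i, 1.0000+1.7321i]

Computing element-wise:
Z[0] = 1·(-4) + 5·(7) = 31
Z[1] = 1·(2.0000-1.7321i) + 5·(1.0000-1.7321i) = 7.0000-10.3926i
Z[2] = 1·(2.0000+1.7321i) + 5·(1.0000+1.7321i) = 7.0000+10.3926i

DFT(1x + 5y) = 1·X + 5·Y = [31, 7.0000-10.3926i, 7.0000+10.3926i]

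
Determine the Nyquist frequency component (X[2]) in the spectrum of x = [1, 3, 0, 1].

X[2] = Σ(n=0 to 3) x[n] · ω_4^(2n) where ω_4 = e^(-2πi/4)
= (1)·ω_4^0 + (3)·ω_4^2 + (0)·ω_4^4 + (1)·ω_4^6

X[2] = -3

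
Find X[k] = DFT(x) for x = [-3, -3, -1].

X[k] = Σ(n=0 to 2) x[n] · ω_3^(nk)
where ω_3 = e^(-2πi/3)

Computing each X[k]:
X[0] = -7
X[1] = -1.0000+1.7321i
X[2] = -1.0000-1.7321i

X = [-7, -1.0000+1.7321i, -1.0000-1.7321i]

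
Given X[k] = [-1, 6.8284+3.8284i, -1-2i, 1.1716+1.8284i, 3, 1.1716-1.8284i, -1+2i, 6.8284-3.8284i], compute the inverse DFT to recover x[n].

x[n] = (1/8) Σ(k=0 to 7) X[k] · e^(2πikn/8)

Computing each x[n]:
x[0] = 2
x[1] = 0
x[2] = 0
x[3] = -3
x[4] = -2
x[5] = 0
x[6] = 1
x[7] = 1

x = [2, 0, 0, -3, -2, 0, 1, 1]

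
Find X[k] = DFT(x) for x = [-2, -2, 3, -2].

X[k] = Σ(n=0 to 3) x[n] · ω_4^(nk)
where ω_4 = e^(-2πi/4)

Computing each X[k]:
X[0] = -3
X[1] = -5
X[2] = 5
X[3] = -5

X = [-3, -5, 5, -5]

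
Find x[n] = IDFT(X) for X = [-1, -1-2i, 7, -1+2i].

x[n] = (1/4) Σ(k=0 to 3) X[k] · e^(2πikn/4)

Computing each x[n]:
x[0] = 1
x[1] = -1
x[2] = 2
x[3] = -3

x = [1, -1, 2, -3]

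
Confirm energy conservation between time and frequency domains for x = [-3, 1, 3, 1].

Time domain:
Σ|x[n]|² = |-3|² + |1|² + |3|² + |1|² = 20.0000

Frequency domain:
(1/4)Σ|X[k]|² = (1/4)(|2|² + |-6|² + |-2|² + |-6|²) = (1/4)·80.0000 = 20.0000

Both sides agree, confirming Parseval's theorem.

Σ|x[n]|² = (1/N)Σ|X[k]|² = 20.0000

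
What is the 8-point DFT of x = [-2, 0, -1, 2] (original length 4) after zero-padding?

Original 4-point DFT: [-1, -1+2i, -5, -1-2i]
Zero-padded 8-point DFT provides frequency interpolation.

DFT_8([x, 0, ...]) = [-1, -3.4142-0.4142i, -1+2i, -0.5858-2.4142i, -5, -0.5858+2.4142i, -1-2i, -3.4142+0.4142i]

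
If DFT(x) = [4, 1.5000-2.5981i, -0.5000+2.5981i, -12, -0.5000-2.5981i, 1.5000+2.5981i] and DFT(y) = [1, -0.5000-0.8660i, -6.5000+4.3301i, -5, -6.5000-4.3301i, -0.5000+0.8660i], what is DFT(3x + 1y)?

By linearity: DFT(3x + 1y) = 3·DFT(x) + 1·DFT(y)
= 3·[4, 1.5000-2.5981i, -0.5000+2.5981i, -12, -0.5000-2.5981i, 1.5000+2.5981i] + 1·[1, -0.5000-0.8660i, -6.5000+4.3301i, -5, -6.5000-4.3301i, -0.5000+0.8660i]

Computing element-wise:
Z[0] = 3·(4) + 1·(1) = 13
Z[1] = 3·(1.5000-2.5981i) + 1·(-0.5000-0.8660i) = 4.0000-8.6603i
Z[2] = 3·(-0.5000+2.5981i) + 1·(-6.5000+4.3301i) = -8.0000+12.1244i
Z[3] = 3·(-12) + 1·(-5) = -41
Z[4] = 3·(-0.5000-2.5981i) + 1·(-6.5000-4.3301i) = -8.0000-12.1244i
Z[5] = 3·(1.5000+2.5981i) + 1·(-0.5000+0.8660i) = 4.0000+8.6603i

DFT(3x + 1y) = 3·X + 1·Y = [13, 4.0000-8.6603i, -8.0000+12.1244i, -41, -8.0000-12.1244i, 4.0000+8.6603i]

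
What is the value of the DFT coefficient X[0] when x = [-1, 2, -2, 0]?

X[0] = Σ(n=0 to 3) x[n] · ω_4^0 = Σ x[n]
= (-1) + (2) + (-2) + (0)

X[0] = -1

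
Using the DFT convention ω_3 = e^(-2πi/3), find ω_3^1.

ω_3^1 = e^(-2πi·1/3)
= cos(-2π·1/3) + i·sin(-2π·1/3)
= cos(-2π/3) + i·sin(-2π/3)

ω_3^1 = cos(-2π/3) + i·sin(-2π/3) = -0.5000-0.8660i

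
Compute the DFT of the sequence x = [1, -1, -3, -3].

X[k] = Σ(n=0 to 3) x[n] · ω_4^(nk)
where ω_4 = e^(-2πi/4)

Computing each X[k]:
X[0] = -6
X[1] = 4-2i
X[2] = 2
X[3] = 4+2i

X = [-6, 4-2i, 2, 4+2i]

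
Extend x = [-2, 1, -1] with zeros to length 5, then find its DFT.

Original 3-point DFT: [-2, -2.0000-1.7321i, -2.0000+1.7321i]
Zero-padded 5-point DFT provides frequency interpolation.

DFT_5([x, 0, ...]) = [-2, -0.8820-0.3633i, -3.1180-1.5388i, -3.1180+1.5388i, -0.8820+0.3633i]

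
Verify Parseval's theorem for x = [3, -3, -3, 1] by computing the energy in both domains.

Time domain:
Σ|x[n]|² = |3|² + |-3|² + |-3|² + |1|² = 28.0000

Frequency domain:
(1/4)Σ|X[k]|² = (1/4)(|-2|² + |6+4i|² + |2|² + |6-4i|²) = (1/4)·112.0000 = 28.0000

Both sides agree, confirming Parseval's theorem.

Σ|x[n]|² = (1/N)Σ|X[k]|² = 28.0000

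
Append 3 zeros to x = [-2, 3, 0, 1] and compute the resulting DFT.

Original 4-point DFT: [2, -2-2i, -6, -2+2i]
Zero-padded 7-point DFT provides frequency interpolation.

DFT_7([x, 0, ...]) = [2, -1.0305-2.7794i, -2.0441-2.1430i, -4.9254-2.2766i, -4.9254+2.2766i, -2.0441+2.1430i, -1.0305+2.7794i]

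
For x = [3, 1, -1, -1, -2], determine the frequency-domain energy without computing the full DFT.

Parseval: Σ|x[n]|² = (1/N)Σ|X[k]|², so Σ|X[k]|² = N·Σ|x[n]|² = 5·16.0000

Σ|X[k]|² = N·Σ|x[n]|² = 5·16.0000 = 80.0000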